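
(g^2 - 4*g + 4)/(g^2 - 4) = (g - 2)/(g + 2)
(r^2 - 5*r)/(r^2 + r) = (r - 5)/(r + 1)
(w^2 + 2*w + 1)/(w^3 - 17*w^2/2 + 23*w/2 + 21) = 2*(w + 1)/(2*w^2 - 19*w + 42)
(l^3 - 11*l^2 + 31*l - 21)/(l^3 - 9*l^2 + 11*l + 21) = (l - 1)/(l + 1)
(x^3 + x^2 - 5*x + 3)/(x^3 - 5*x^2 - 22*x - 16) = (-x^3 - x^2 + 5*x - 3)/(-x^3 + 5*x^2 + 22*x + 16)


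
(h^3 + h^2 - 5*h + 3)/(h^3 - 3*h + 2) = (h + 3)/(h + 2)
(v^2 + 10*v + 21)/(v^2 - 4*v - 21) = (v + 7)/(v - 7)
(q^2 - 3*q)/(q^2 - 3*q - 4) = q*(3 - q)/(-q^2 + 3*q + 4)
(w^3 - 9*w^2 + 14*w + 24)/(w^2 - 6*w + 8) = (w^2 - 5*w - 6)/(w - 2)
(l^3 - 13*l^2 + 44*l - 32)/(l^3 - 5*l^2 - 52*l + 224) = (l - 1)/(l + 7)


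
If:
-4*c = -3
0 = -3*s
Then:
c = 3/4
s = 0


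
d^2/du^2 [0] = 0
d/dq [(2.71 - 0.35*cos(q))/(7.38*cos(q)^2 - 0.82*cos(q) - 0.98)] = (-2.583*cos(q)^2 + 39.9996*cos(q) - 2.5652)*sin(q)/(54.4644*cos(q)^4 - 12.1032*cos(q)^3 - 13.7924*cos(q)^2 + 1.6072*cos(q) + 0.9604)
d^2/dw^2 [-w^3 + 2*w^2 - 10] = 4 - 6*w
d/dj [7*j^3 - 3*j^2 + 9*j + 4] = 21*j^2 - 6*j + 9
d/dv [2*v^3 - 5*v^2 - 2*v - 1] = 6*v^2 - 10*v - 2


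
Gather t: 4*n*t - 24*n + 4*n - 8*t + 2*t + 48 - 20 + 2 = -20*n + t*(4*n - 6) + 30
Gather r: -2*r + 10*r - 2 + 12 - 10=8*r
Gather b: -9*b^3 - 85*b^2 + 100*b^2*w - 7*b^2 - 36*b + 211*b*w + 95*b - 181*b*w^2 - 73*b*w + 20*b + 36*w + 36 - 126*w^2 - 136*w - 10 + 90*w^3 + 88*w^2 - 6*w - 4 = -9*b^3 + b^2*(100*w - 92) + b*(-181*w^2 + 138*w + 79) + 90*w^3 - 38*w^2 - 106*w + 22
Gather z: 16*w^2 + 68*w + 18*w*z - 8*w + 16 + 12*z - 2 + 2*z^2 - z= 16*w^2 + 60*w + 2*z^2 + z*(18*w + 11) + 14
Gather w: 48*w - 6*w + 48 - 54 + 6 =42*w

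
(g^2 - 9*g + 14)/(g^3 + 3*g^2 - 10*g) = (g - 7)/(g*(g + 5))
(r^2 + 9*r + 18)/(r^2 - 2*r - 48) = (r + 3)/(r - 8)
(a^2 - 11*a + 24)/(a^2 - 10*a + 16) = (a - 3)/(a - 2)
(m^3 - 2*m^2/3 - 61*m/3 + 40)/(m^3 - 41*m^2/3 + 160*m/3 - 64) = (m + 5)/(m - 8)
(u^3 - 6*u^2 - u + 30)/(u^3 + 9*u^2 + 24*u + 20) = (u^2 - 8*u + 15)/(u^2 + 7*u + 10)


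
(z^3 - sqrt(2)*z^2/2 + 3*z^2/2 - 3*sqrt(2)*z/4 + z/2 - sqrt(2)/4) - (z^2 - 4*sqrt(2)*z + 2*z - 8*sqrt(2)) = z^3 - sqrt(2)*z^2/2 + z^2/2 - 3*z/2 + 13*sqrt(2)*z/4 + 31*sqrt(2)/4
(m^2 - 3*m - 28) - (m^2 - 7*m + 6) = 4*m - 34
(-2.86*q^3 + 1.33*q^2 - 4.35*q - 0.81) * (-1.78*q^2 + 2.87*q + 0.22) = 5.0908*q^5 - 10.5756*q^4 + 10.9309*q^3 - 10.7501*q^2 - 3.2817*q - 0.1782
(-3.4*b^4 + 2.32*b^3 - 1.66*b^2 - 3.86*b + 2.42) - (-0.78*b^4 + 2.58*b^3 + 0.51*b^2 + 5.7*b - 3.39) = -2.62*b^4 - 0.26*b^3 - 2.17*b^2 - 9.56*b + 5.81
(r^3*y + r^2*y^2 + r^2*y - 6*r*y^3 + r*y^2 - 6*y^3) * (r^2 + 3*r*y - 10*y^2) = r^5*y + 4*r^4*y^2 + r^4*y - 13*r^3*y^3 + 4*r^3*y^2 - 28*r^2*y^4 - 13*r^2*y^3 + 60*r*y^5 - 28*r*y^4 + 60*y^5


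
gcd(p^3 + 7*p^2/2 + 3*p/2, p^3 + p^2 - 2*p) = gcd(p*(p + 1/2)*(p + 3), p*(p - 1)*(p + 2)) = p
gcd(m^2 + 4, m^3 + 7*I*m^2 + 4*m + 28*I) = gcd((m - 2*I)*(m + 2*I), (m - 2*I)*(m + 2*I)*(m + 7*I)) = m^2 + 4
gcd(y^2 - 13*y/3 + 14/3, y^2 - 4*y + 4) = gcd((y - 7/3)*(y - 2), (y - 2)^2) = y - 2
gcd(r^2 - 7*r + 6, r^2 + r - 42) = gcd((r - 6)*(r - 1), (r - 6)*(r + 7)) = r - 6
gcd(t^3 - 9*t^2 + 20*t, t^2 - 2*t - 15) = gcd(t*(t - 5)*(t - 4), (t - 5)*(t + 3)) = t - 5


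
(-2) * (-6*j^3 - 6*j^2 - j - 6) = 12*j^3 + 12*j^2 + 2*j + 12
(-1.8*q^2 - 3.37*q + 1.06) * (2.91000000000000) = -5.238*q^2 - 9.8067*q + 3.0846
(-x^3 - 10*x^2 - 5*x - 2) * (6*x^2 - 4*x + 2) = -6*x^5 - 56*x^4 + 8*x^3 - 12*x^2 - 2*x - 4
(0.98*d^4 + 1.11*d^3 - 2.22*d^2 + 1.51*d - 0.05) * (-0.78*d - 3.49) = -0.7644*d^5 - 4.286*d^4 - 2.1423*d^3 + 6.57*d^2 - 5.2309*d + 0.1745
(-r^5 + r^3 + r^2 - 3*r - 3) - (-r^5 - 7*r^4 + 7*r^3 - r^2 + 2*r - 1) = 7*r^4 - 6*r^3 + 2*r^2 - 5*r - 2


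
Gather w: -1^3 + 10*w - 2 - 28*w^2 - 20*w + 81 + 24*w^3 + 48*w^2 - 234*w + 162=24*w^3 + 20*w^2 - 244*w + 240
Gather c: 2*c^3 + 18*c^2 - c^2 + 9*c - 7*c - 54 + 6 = 2*c^3 + 17*c^2 + 2*c - 48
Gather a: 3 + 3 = 6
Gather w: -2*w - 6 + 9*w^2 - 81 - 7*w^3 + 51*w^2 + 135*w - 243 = -7*w^3 + 60*w^2 + 133*w - 330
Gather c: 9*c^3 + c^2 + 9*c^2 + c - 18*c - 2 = 9*c^3 + 10*c^2 - 17*c - 2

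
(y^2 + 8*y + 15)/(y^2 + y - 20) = (y + 3)/(y - 4)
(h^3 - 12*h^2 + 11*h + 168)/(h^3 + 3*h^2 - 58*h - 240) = (h^2 - 4*h - 21)/(h^2 + 11*h + 30)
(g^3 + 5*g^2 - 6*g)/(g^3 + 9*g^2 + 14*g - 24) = g/(g + 4)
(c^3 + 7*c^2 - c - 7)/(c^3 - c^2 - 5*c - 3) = (c^2 + 6*c - 7)/(c^2 - 2*c - 3)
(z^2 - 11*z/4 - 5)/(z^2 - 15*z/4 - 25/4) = (z - 4)/(z - 5)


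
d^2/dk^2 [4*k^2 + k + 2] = 8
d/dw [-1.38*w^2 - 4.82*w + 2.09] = -2.76*w - 4.82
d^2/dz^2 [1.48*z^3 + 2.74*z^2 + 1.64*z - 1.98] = 8.88*z + 5.48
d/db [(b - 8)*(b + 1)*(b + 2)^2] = 4*b^3 - 9*b^2 - 64*b - 60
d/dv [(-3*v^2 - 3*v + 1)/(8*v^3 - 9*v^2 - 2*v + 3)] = (24*v^4 + 48*v^3 - 45*v^2 - 7)/(64*v^6 - 144*v^5 + 49*v^4 + 84*v^3 - 50*v^2 - 12*v + 9)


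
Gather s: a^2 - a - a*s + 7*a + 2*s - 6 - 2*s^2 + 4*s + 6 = a^2 + 6*a - 2*s^2 + s*(6 - a)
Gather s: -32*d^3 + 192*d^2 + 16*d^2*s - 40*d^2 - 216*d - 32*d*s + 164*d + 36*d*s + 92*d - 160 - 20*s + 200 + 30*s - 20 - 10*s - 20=-32*d^3 + 152*d^2 + 40*d + s*(16*d^2 + 4*d)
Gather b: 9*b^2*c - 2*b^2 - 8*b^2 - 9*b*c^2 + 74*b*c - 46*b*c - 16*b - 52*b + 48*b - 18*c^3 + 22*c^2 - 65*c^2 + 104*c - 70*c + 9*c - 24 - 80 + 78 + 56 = b^2*(9*c - 10) + b*(-9*c^2 + 28*c - 20) - 18*c^3 - 43*c^2 + 43*c + 30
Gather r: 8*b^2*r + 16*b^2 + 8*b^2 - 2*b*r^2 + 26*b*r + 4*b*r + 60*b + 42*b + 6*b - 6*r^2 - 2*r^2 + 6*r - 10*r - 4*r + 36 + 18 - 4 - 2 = 24*b^2 + 108*b + r^2*(-2*b - 8) + r*(8*b^2 + 30*b - 8) + 48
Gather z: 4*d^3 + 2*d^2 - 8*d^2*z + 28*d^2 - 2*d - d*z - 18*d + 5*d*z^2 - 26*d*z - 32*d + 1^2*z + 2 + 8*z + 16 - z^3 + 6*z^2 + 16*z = 4*d^3 + 30*d^2 - 52*d - z^3 + z^2*(5*d + 6) + z*(-8*d^2 - 27*d + 25) + 18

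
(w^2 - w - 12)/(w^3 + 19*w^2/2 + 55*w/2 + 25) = 2*(w^2 - w - 12)/(2*w^3 + 19*w^2 + 55*w + 50)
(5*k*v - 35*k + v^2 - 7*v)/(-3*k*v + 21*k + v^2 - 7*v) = (5*k + v)/(-3*k + v)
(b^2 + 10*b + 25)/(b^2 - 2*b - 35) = (b + 5)/(b - 7)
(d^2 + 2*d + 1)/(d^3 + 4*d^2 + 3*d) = (d + 1)/(d*(d + 3))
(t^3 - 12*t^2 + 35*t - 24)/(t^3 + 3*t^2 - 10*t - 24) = (t^2 - 9*t + 8)/(t^2 + 6*t + 8)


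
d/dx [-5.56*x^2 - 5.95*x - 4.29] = -11.12*x - 5.95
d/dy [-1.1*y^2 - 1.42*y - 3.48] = -2.2*y - 1.42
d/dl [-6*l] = -6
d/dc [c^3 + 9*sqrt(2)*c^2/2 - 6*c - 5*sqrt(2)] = 3*c^2 + 9*sqrt(2)*c - 6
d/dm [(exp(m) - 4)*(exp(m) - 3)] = (2*exp(m) - 7)*exp(m)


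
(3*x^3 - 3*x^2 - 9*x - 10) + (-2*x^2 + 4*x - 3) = 3*x^3 - 5*x^2 - 5*x - 13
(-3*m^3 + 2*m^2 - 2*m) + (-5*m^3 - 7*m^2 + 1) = -8*m^3 - 5*m^2 - 2*m + 1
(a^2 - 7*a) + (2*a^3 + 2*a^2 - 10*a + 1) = 2*a^3 + 3*a^2 - 17*a + 1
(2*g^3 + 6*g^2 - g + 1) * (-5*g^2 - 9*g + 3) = -10*g^5 - 48*g^4 - 43*g^3 + 22*g^2 - 12*g + 3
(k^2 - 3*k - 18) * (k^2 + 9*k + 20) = k^4 + 6*k^3 - 25*k^2 - 222*k - 360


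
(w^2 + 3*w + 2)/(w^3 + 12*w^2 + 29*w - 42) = (w^2 + 3*w + 2)/(w^3 + 12*w^2 + 29*w - 42)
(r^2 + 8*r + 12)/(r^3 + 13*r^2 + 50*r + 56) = (r + 6)/(r^2 + 11*r + 28)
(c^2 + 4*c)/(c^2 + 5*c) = (c + 4)/(c + 5)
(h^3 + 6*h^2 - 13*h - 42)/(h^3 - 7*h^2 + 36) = (h + 7)/(h - 6)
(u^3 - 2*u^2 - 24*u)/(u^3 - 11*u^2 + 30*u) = (u + 4)/(u - 5)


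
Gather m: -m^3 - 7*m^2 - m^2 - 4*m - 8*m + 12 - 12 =-m^3 - 8*m^2 - 12*m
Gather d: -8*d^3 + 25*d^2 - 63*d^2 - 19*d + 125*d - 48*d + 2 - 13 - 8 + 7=-8*d^3 - 38*d^2 + 58*d - 12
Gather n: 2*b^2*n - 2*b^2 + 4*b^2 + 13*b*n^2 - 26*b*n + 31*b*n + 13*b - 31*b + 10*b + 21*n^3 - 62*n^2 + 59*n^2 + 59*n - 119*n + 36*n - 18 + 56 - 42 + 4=2*b^2 - 8*b + 21*n^3 + n^2*(13*b - 3) + n*(2*b^2 + 5*b - 24)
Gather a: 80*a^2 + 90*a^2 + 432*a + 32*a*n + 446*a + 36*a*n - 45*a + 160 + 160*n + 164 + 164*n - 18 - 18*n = 170*a^2 + a*(68*n + 833) + 306*n + 306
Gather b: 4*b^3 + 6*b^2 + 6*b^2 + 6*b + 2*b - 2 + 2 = 4*b^3 + 12*b^2 + 8*b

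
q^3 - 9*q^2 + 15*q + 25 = (q - 5)^2*(q + 1)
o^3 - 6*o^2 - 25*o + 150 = (o - 6)*(o - 5)*(o + 5)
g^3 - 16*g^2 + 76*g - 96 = (g - 8)*(g - 6)*(g - 2)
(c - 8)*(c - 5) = c^2 - 13*c + 40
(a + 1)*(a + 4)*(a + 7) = a^3 + 12*a^2 + 39*a + 28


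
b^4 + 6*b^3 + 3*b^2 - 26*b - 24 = (b - 2)*(b + 1)*(b + 3)*(b + 4)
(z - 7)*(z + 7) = z^2 - 49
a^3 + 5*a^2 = a^2*(a + 5)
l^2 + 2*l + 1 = (l + 1)^2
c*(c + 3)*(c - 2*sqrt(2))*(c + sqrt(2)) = c^4 - sqrt(2)*c^3 + 3*c^3 - 3*sqrt(2)*c^2 - 4*c^2 - 12*c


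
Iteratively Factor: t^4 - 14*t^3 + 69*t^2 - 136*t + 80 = (t - 5)*(t^3 - 9*t^2 + 24*t - 16) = (t - 5)*(t - 4)*(t^2 - 5*t + 4) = (t - 5)*(t - 4)^2*(t - 1)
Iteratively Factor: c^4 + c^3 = (c)*(c^3 + c^2) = c^2*(c^2 + c) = c^2*(c + 1)*(c)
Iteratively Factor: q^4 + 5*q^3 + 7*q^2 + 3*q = (q)*(q^3 + 5*q^2 + 7*q + 3) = q*(q + 1)*(q^2 + 4*q + 3) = q*(q + 1)*(q + 3)*(q + 1)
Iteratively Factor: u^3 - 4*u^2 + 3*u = (u - 1)*(u^2 - 3*u) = u*(u - 1)*(u - 3)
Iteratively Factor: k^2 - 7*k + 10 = (k - 2)*(k - 5)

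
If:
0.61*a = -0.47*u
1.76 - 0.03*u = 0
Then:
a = -45.20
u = 58.67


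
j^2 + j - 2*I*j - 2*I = (j + 1)*(j - 2*I)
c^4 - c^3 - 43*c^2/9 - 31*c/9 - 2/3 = (c - 3)*(c + 1/3)*(c + 2/3)*(c + 1)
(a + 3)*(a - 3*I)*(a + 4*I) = a^3 + 3*a^2 + I*a^2 + 12*a + 3*I*a + 36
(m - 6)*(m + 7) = m^2 + m - 42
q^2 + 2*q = q*(q + 2)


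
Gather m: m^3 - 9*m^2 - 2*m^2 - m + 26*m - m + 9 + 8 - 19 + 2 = m^3 - 11*m^2 + 24*m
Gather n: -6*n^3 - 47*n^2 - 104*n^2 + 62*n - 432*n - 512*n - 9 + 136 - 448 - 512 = -6*n^3 - 151*n^2 - 882*n - 833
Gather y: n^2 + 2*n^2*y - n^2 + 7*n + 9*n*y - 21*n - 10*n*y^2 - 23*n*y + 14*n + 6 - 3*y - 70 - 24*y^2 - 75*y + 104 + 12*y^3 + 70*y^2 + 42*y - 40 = 12*y^3 + y^2*(46 - 10*n) + y*(2*n^2 - 14*n - 36)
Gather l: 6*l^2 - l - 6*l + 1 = 6*l^2 - 7*l + 1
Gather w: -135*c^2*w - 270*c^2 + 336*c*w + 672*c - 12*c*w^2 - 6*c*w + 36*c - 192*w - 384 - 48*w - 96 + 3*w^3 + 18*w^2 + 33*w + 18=-270*c^2 + 708*c + 3*w^3 + w^2*(18 - 12*c) + w*(-135*c^2 + 330*c - 207) - 462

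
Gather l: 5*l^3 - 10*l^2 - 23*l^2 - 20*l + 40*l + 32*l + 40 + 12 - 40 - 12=5*l^3 - 33*l^2 + 52*l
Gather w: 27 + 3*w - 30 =3*w - 3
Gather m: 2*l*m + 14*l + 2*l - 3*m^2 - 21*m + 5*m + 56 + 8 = 16*l - 3*m^2 + m*(2*l - 16) + 64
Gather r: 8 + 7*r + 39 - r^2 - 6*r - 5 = -r^2 + r + 42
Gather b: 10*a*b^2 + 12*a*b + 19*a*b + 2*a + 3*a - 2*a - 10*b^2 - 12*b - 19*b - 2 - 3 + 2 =3*a + b^2*(10*a - 10) + b*(31*a - 31) - 3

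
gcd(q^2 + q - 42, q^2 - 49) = q + 7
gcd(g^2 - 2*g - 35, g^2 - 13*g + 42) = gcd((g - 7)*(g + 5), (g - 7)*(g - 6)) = g - 7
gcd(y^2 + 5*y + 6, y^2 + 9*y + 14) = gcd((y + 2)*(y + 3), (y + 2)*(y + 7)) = y + 2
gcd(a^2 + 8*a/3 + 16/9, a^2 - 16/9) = a + 4/3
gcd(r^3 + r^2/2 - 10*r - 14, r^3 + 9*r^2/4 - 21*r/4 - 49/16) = 1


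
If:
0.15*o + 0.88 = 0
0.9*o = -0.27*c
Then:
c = 19.56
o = -5.87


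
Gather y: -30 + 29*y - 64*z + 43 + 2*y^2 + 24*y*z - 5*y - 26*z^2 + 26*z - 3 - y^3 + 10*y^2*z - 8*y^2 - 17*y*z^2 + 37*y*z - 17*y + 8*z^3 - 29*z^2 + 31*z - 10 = -y^3 + y^2*(10*z - 6) + y*(-17*z^2 + 61*z + 7) + 8*z^3 - 55*z^2 - 7*z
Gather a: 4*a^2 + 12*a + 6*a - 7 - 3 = 4*a^2 + 18*a - 10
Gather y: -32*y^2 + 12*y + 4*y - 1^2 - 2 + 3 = -32*y^2 + 16*y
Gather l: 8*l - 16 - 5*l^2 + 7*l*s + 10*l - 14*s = -5*l^2 + l*(7*s + 18) - 14*s - 16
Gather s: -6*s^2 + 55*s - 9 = -6*s^2 + 55*s - 9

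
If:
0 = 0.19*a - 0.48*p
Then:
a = 2.52631578947368*p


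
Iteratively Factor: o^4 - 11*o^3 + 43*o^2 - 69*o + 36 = (o - 4)*(o^3 - 7*o^2 + 15*o - 9) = (o - 4)*(o - 1)*(o^2 - 6*o + 9) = (o - 4)*(o - 3)*(o - 1)*(o - 3)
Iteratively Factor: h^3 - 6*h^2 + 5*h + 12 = (h - 3)*(h^2 - 3*h - 4) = (h - 3)*(h + 1)*(h - 4)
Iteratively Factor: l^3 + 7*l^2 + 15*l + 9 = (l + 1)*(l^2 + 6*l + 9) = (l + 1)*(l + 3)*(l + 3)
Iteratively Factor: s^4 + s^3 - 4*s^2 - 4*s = (s + 1)*(s^3 - 4*s) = (s - 2)*(s + 1)*(s^2 + 2*s) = s*(s - 2)*(s + 1)*(s + 2)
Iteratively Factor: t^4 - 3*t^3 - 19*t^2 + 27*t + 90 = (t - 5)*(t^3 + 2*t^2 - 9*t - 18) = (t - 5)*(t + 2)*(t^2 - 9) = (t - 5)*(t + 2)*(t + 3)*(t - 3)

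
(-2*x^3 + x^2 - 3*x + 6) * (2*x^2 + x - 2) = -4*x^5 - x^3 + 7*x^2 + 12*x - 12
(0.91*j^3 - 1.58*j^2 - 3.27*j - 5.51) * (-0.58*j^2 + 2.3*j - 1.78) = -0.5278*j^5 + 3.0094*j^4 - 3.3572*j^3 - 1.5128*j^2 - 6.8524*j + 9.8078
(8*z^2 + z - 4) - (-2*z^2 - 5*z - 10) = 10*z^2 + 6*z + 6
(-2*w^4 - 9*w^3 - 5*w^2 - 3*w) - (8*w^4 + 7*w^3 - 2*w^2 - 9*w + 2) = -10*w^4 - 16*w^3 - 3*w^2 + 6*w - 2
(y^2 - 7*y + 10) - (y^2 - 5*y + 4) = 6 - 2*y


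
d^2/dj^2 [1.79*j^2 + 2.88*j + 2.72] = 3.58000000000000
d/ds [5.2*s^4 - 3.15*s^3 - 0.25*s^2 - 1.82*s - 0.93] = 20.8*s^3 - 9.45*s^2 - 0.5*s - 1.82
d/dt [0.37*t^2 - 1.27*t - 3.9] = 0.74*t - 1.27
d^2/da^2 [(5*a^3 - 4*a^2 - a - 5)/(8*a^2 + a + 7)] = 2*(-307*a^3 - 183*a^2 + 783*a + 86)/(512*a^6 + 192*a^5 + 1368*a^4 + 337*a^3 + 1197*a^2 + 147*a + 343)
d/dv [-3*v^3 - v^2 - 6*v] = -9*v^2 - 2*v - 6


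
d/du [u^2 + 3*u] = 2*u + 3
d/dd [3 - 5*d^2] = -10*d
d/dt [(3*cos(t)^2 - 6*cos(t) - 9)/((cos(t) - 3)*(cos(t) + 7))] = -18*sin(t)/(cos(t) + 7)^2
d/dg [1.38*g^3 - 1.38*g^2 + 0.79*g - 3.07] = 4.14*g^2 - 2.76*g + 0.79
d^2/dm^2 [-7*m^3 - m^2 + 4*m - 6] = -42*m - 2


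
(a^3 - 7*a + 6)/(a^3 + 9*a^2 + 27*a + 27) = (a^2 - 3*a + 2)/(a^2 + 6*a + 9)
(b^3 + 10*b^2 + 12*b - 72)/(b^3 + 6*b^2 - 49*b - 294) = (b^2 + 4*b - 12)/(b^2 - 49)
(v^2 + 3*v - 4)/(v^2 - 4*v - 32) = (v - 1)/(v - 8)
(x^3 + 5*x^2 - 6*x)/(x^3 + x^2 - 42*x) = (x^2 + 5*x - 6)/(x^2 + x - 42)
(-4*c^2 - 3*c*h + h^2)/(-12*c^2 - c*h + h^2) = (c + h)/(3*c + h)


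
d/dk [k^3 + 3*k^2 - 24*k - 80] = 3*k^2 + 6*k - 24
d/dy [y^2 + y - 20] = 2*y + 1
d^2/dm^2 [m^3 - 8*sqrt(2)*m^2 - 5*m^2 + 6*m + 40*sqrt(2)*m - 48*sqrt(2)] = 6*m - 16*sqrt(2) - 10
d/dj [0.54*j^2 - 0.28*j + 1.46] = 1.08*j - 0.28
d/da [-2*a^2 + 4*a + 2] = 4 - 4*a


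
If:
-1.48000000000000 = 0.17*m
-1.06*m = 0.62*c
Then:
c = 14.88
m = -8.71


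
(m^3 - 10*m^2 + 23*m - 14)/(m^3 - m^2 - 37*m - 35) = (m^2 - 3*m + 2)/(m^2 + 6*m + 5)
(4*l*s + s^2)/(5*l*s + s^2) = (4*l + s)/(5*l + s)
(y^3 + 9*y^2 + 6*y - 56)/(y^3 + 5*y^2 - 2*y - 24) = (y + 7)/(y + 3)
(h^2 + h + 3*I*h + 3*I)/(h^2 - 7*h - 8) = (h + 3*I)/(h - 8)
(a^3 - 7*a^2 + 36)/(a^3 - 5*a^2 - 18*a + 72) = (a + 2)/(a + 4)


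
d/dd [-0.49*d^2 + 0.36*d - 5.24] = 0.36 - 0.98*d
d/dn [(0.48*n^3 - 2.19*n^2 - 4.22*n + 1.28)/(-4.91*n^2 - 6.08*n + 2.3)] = (-2.3568*n^4 - 5.8368*n^3 - 4.093*n^2 + 2.4956*n - 1.9236)/(24.1081*n^4 + 59.7056*n^3 + 14.3804*n^2 - 27.968*n + 5.29)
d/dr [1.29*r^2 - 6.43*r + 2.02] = 2.58*r - 6.43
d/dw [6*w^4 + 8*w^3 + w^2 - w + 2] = 24*w^3 + 24*w^2 + 2*w - 1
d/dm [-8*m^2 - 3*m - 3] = -16*m - 3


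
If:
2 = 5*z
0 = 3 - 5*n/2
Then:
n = 6/5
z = 2/5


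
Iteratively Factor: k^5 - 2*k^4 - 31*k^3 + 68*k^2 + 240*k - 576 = (k - 3)*(k^4 + k^3 - 28*k^2 - 16*k + 192) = (k - 3)*(k + 4)*(k^3 - 3*k^2 - 16*k + 48) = (k - 3)^2*(k + 4)*(k^2 - 16) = (k - 4)*(k - 3)^2*(k + 4)*(k + 4)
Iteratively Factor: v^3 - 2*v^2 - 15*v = (v)*(v^2 - 2*v - 15) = v*(v + 3)*(v - 5)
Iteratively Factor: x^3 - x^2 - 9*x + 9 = (x - 1)*(x^2 - 9) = (x - 3)*(x - 1)*(x + 3)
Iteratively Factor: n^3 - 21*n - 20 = (n - 5)*(n^2 + 5*n + 4) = (n - 5)*(n + 4)*(n + 1)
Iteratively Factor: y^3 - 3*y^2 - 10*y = (y - 5)*(y^2 + 2*y) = y*(y - 5)*(y + 2)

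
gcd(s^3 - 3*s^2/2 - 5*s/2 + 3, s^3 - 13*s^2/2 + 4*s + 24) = s + 3/2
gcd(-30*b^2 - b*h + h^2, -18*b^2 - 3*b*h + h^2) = 6*b - h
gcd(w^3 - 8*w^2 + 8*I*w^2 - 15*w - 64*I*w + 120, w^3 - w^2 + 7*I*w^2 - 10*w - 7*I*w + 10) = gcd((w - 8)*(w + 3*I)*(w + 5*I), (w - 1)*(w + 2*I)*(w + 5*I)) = w + 5*I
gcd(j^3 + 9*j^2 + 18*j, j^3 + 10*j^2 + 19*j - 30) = j + 6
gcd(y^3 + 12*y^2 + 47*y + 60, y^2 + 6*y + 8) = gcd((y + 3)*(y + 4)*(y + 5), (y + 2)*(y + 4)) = y + 4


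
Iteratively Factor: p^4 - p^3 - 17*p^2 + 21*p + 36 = (p - 3)*(p^3 + 2*p^2 - 11*p - 12) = (p - 3)*(p + 1)*(p^2 + p - 12) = (p - 3)^2*(p + 1)*(p + 4)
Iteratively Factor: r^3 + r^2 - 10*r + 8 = (r + 4)*(r^2 - 3*r + 2) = (r - 1)*(r + 4)*(r - 2)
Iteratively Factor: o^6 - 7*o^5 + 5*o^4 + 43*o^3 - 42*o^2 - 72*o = (o - 3)*(o^5 - 4*o^4 - 7*o^3 + 22*o^2 + 24*o) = (o - 4)*(o - 3)*(o^4 - 7*o^2 - 6*o) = (o - 4)*(o - 3)*(o + 2)*(o^3 - 2*o^2 - 3*o) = (o - 4)*(o - 3)^2*(o + 2)*(o^2 + o) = (o - 4)*(o - 3)^2*(o + 1)*(o + 2)*(o)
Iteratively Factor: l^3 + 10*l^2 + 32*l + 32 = (l + 4)*(l^2 + 6*l + 8) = (l + 2)*(l + 4)*(l + 4)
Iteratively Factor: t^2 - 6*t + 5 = (t - 5)*(t - 1)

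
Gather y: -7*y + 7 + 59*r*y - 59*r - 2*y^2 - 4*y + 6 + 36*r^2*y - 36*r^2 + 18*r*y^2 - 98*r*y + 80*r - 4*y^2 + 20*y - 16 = -36*r^2 + 21*r + y^2*(18*r - 6) + y*(36*r^2 - 39*r + 9) - 3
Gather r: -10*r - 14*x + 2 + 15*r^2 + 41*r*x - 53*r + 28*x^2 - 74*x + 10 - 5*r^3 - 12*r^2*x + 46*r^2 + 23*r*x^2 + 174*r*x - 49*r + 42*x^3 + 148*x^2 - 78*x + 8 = -5*r^3 + r^2*(61 - 12*x) + r*(23*x^2 + 215*x - 112) + 42*x^3 + 176*x^2 - 166*x + 20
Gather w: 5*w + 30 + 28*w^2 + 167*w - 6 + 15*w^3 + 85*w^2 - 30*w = 15*w^3 + 113*w^2 + 142*w + 24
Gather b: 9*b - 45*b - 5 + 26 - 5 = 16 - 36*b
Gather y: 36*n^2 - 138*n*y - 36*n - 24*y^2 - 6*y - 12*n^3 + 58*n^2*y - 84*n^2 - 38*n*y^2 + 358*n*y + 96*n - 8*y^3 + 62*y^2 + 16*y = -12*n^3 - 48*n^2 + 60*n - 8*y^3 + y^2*(38 - 38*n) + y*(58*n^2 + 220*n + 10)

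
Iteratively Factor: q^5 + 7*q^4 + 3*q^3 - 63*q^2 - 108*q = (q)*(q^4 + 7*q^3 + 3*q^2 - 63*q - 108) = q*(q + 3)*(q^3 + 4*q^2 - 9*q - 36) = q*(q + 3)^2*(q^2 + q - 12) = q*(q + 3)^2*(q + 4)*(q - 3)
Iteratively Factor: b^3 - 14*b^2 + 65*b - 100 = (b - 4)*(b^2 - 10*b + 25) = (b - 5)*(b - 4)*(b - 5)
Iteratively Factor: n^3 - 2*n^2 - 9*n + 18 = (n + 3)*(n^2 - 5*n + 6) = (n - 3)*(n + 3)*(n - 2)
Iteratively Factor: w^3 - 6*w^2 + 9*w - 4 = (w - 4)*(w^2 - 2*w + 1) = (w - 4)*(w - 1)*(w - 1)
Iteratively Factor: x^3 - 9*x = (x)*(x^2 - 9) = x*(x + 3)*(x - 3)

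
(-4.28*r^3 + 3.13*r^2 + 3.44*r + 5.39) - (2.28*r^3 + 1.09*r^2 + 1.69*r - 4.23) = -6.56*r^3 + 2.04*r^2 + 1.75*r + 9.62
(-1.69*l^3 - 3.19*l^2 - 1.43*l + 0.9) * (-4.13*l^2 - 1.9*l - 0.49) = 6.9797*l^5 + 16.3857*l^4 + 12.795*l^3 + 0.563099999999999*l^2 - 1.0093*l - 0.441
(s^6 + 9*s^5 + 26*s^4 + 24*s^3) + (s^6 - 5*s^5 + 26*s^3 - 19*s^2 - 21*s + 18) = 2*s^6 + 4*s^5 + 26*s^4 + 50*s^3 - 19*s^2 - 21*s + 18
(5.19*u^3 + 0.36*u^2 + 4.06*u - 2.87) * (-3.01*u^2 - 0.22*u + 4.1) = -15.6219*u^5 - 2.2254*u^4 + 8.9792*u^3 + 9.2215*u^2 + 17.2774*u - 11.767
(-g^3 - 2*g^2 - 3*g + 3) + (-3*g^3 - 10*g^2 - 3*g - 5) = -4*g^3 - 12*g^2 - 6*g - 2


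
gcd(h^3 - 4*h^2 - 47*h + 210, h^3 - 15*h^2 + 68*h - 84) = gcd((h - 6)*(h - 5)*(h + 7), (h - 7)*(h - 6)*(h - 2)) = h - 6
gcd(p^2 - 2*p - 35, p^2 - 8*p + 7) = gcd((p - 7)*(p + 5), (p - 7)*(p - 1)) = p - 7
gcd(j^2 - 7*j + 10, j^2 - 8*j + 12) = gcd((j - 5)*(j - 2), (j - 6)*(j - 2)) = j - 2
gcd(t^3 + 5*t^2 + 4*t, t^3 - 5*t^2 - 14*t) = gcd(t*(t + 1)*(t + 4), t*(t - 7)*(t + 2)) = t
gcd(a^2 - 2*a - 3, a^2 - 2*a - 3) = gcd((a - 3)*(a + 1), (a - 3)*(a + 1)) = a^2 - 2*a - 3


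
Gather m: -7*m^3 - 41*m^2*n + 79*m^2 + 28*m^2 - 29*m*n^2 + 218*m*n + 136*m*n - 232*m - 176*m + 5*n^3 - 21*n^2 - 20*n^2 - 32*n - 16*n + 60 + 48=-7*m^3 + m^2*(107 - 41*n) + m*(-29*n^2 + 354*n - 408) + 5*n^3 - 41*n^2 - 48*n + 108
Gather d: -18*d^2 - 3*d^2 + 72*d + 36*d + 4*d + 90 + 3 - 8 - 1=-21*d^2 + 112*d + 84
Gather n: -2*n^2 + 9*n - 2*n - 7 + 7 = -2*n^2 + 7*n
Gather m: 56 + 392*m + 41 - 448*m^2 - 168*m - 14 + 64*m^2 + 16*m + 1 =-384*m^2 + 240*m + 84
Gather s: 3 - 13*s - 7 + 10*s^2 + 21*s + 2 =10*s^2 + 8*s - 2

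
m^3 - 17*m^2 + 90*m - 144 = (m - 8)*(m - 6)*(m - 3)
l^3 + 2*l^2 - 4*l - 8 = (l - 2)*(l + 2)^2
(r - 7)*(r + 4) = r^2 - 3*r - 28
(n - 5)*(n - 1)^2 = n^3 - 7*n^2 + 11*n - 5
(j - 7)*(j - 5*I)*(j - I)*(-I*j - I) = -I*j^4 - 6*j^3 + 6*I*j^3 + 36*j^2 + 12*I*j^2 + 42*j - 30*I*j - 35*I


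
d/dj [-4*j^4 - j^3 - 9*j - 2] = -16*j^3 - 3*j^2 - 9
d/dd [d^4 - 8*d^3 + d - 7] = 4*d^3 - 24*d^2 + 1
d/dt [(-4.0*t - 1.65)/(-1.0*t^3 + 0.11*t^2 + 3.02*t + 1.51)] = (-8.0*t^3 - 4.51*t^2 + 0.363*t - 1.057)/(1.0*t^6 - 0.22*t^5 - 6.0279*t^4 - 2.3556*t^3 + 9.4526*t^2 + 9.1204*t + 2.2801)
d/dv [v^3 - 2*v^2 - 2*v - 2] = 3*v^2 - 4*v - 2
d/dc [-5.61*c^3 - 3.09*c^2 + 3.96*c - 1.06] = -16.83*c^2 - 6.18*c + 3.96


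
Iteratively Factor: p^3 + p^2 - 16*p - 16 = (p + 1)*(p^2 - 16) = (p - 4)*(p + 1)*(p + 4)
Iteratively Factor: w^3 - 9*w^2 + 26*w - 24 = (w - 4)*(w^2 - 5*w + 6) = (w - 4)*(w - 2)*(w - 3)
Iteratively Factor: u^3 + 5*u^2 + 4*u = (u + 4)*(u^2 + u) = u*(u + 4)*(u + 1)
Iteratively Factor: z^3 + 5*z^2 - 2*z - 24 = (z + 4)*(z^2 + z - 6) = (z - 2)*(z + 4)*(z + 3)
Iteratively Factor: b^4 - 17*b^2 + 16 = (b + 1)*(b^3 - b^2 - 16*b + 16) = (b + 1)*(b + 4)*(b^2 - 5*b + 4) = (b - 1)*(b + 1)*(b + 4)*(b - 4)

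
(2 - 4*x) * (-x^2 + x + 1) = 4*x^3 - 6*x^2 - 2*x + 2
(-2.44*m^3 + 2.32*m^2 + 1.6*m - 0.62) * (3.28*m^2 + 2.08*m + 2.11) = -8.0032*m^5 + 2.5344*m^4 + 4.9252*m^3 + 6.1896*m^2 + 2.0864*m - 1.3082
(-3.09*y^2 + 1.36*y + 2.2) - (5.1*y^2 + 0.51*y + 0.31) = -8.19*y^2 + 0.85*y + 1.89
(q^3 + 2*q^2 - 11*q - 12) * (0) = 0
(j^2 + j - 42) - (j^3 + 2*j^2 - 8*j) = -j^3 - j^2 + 9*j - 42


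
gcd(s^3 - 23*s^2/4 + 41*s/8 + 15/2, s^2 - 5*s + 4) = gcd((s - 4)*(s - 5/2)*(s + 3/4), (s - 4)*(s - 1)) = s - 4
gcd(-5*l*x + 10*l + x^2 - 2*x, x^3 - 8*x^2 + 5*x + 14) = x - 2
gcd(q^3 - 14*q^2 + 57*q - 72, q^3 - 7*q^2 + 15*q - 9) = q^2 - 6*q + 9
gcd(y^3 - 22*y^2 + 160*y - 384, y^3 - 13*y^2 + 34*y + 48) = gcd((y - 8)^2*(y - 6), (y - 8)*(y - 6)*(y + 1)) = y^2 - 14*y + 48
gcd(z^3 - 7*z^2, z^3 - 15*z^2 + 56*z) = z^2 - 7*z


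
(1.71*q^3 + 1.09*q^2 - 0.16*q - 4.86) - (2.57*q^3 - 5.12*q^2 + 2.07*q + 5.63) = -0.86*q^3 + 6.21*q^2 - 2.23*q - 10.49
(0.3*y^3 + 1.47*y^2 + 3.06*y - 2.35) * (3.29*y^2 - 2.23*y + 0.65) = 0.987*y^5 + 4.1673*y^4 + 6.9843*y^3 - 13.5998*y^2 + 7.2295*y - 1.5275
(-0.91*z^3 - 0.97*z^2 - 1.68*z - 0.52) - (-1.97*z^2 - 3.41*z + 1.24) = -0.91*z^3 + 1.0*z^2 + 1.73*z - 1.76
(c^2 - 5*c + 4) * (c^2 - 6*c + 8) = c^4 - 11*c^3 + 42*c^2 - 64*c + 32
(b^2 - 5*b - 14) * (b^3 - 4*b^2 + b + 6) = b^5 - 9*b^4 + 7*b^3 + 57*b^2 - 44*b - 84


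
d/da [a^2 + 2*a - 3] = 2*a + 2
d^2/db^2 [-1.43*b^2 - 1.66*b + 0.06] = -2.86000000000000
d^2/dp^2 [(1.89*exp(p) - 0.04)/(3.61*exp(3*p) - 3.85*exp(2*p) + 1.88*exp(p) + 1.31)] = (98.522676*exp(6*p) - 83.496051*exp(5*p) - 17.178343*exp(4*p) - 105.428711*exp(3*p) + 59.764326*exp(2*p) - 5.603028*exp(p) + 3.341941)*exp(p)/(47.045881*exp(9*p) - 150.520755*exp(8*p) + 234.028719*exp(7*p) - 162.625552*exp(6*p) + 12.634242*exp(5*p) + 70.774353*exp(4*p) - 31.660645*exp(3*p) - 5.93076300000001*exp(2*p) + 9.678804*exp(p) + 2.248091)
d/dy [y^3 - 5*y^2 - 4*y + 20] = 3*y^2 - 10*y - 4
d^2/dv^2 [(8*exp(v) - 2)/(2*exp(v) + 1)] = (12 - 24*exp(v))*exp(v)/(8*exp(3*v) + 12*exp(2*v) + 6*exp(v) + 1)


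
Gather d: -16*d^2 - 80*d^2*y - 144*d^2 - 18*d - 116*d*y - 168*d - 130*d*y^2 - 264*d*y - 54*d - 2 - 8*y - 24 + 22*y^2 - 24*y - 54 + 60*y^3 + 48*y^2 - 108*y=d^2*(-80*y - 160) + d*(-130*y^2 - 380*y - 240) + 60*y^3 + 70*y^2 - 140*y - 80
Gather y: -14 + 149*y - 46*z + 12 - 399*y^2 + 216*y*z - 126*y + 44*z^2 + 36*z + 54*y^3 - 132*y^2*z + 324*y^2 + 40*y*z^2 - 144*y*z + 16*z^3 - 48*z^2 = 54*y^3 + y^2*(-132*z - 75) + y*(40*z^2 + 72*z + 23) + 16*z^3 - 4*z^2 - 10*z - 2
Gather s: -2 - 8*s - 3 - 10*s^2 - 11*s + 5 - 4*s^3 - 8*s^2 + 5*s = -4*s^3 - 18*s^2 - 14*s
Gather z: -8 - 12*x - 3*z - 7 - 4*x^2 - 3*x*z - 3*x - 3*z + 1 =-4*x^2 - 15*x + z*(-3*x - 6) - 14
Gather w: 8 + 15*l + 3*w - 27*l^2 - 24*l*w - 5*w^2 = -27*l^2 + 15*l - 5*w^2 + w*(3 - 24*l) + 8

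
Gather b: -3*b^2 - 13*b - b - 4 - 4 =-3*b^2 - 14*b - 8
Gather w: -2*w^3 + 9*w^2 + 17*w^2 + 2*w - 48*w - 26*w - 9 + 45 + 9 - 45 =-2*w^3 + 26*w^2 - 72*w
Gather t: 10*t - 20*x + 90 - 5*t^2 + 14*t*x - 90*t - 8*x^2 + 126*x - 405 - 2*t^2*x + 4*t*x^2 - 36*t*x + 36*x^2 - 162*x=t^2*(-2*x - 5) + t*(4*x^2 - 22*x - 80) + 28*x^2 - 56*x - 315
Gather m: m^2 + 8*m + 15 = m^2 + 8*m + 15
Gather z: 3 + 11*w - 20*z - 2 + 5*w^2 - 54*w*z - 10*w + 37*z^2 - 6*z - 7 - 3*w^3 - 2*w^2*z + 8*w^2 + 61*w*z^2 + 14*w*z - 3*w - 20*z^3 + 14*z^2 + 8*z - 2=-3*w^3 + 13*w^2 - 2*w - 20*z^3 + z^2*(61*w + 51) + z*(-2*w^2 - 40*w - 18) - 8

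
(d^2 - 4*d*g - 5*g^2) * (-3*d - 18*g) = -3*d^3 - 6*d^2*g + 87*d*g^2 + 90*g^3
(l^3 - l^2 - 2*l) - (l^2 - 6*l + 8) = l^3 - 2*l^2 + 4*l - 8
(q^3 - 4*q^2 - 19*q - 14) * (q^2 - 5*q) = q^5 - 9*q^4 + q^3 + 81*q^2 + 70*q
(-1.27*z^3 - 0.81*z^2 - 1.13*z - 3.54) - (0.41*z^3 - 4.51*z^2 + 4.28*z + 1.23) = -1.68*z^3 + 3.7*z^2 - 5.41*z - 4.77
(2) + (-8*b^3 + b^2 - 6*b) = -8*b^3 + b^2 - 6*b + 2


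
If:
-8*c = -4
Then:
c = 1/2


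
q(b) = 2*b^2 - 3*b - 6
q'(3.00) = 9.00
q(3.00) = 3.00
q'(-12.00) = -51.00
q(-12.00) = 318.00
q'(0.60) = -0.60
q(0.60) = -7.08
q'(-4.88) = -22.52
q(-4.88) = 56.27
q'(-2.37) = -12.48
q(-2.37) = 12.34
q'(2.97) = 8.88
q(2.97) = 2.73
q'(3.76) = 12.04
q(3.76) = 11.00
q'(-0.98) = -6.92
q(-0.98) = -1.14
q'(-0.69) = -5.76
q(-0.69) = -2.98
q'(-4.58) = -21.32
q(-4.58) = 49.69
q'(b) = 4*b - 3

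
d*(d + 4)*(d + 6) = d^3 + 10*d^2 + 24*d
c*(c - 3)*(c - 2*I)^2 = c^4 - 3*c^3 - 4*I*c^3 - 4*c^2 + 12*I*c^2 + 12*c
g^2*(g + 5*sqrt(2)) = g^3 + 5*sqrt(2)*g^2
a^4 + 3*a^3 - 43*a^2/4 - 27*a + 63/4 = (a - 3)*(a - 1/2)*(a + 3)*(a + 7/2)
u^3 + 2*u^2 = u^2*(u + 2)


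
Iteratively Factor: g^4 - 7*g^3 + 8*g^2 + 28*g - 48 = (g - 2)*(g^3 - 5*g^2 - 2*g + 24) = (g - 4)*(g - 2)*(g^2 - g - 6) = (g - 4)*(g - 2)*(g + 2)*(g - 3)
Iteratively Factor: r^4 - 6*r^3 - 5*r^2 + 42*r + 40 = (r - 5)*(r^3 - r^2 - 10*r - 8) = (r - 5)*(r + 1)*(r^2 - 2*r - 8) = (r - 5)*(r - 4)*(r + 1)*(r + 2)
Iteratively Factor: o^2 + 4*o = (o + 4)*(o)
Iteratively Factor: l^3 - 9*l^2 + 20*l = (l - 4)*(l^2 - 5*l) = (l - 5)*(l - 4)*(l)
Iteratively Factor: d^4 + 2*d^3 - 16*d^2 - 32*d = (d + 4)*(d^3 - 2*d^2 - 8*d) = (d + 2)*(d + 4)*(d^2 - 4*d) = d*(d + 2)*(d + 4)*(d - 4)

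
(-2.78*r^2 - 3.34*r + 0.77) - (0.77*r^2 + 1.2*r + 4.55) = -3.55*r^2 - 4.54*r - 3.78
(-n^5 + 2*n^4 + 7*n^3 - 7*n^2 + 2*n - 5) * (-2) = 2*n^5 - 4*n^4 - 14*n^3 + 14*n^2 - 4*n + 10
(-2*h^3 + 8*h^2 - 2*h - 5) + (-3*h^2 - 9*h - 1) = -2*h^3 + 5*h^2 - 11*h - 6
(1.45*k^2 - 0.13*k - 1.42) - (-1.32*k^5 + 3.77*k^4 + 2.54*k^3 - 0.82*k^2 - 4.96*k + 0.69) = 1.32*k^5 - 3.77*k^4 - 2.54*k^3 + 2.27*k^2 + 4.83*k - 2.11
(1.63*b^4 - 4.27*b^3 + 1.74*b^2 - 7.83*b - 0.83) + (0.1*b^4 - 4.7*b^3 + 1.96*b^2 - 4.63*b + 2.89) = 1.73*b^4 - 8.97*b^3 + 3.7*b^2 - 12.46*b + 2.06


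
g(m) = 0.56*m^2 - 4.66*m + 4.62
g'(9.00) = 5.42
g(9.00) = 8.04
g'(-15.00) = -21.46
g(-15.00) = 200.52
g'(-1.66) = -6.52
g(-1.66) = 13.90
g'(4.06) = -0.11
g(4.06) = -5.07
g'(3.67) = -0.55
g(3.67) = -4.94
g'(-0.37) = -5.07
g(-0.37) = 6.42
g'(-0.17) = -4.85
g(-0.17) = 5.43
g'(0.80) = -3.76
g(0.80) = 1.25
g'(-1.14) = -5.94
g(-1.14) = 10.66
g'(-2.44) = -7.39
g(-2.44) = 19.32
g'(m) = 1.12*m - 4.66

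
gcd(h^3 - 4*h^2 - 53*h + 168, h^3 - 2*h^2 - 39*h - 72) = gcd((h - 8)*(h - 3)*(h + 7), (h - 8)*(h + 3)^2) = h - 8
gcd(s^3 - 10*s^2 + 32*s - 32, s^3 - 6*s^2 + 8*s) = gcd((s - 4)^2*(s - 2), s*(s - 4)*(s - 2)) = s^2 - 6*s + 8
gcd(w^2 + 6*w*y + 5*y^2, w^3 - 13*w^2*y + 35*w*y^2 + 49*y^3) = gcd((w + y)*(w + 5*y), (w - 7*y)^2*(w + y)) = w + y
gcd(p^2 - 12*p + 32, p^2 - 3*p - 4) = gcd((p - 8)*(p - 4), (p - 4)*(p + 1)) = p - 4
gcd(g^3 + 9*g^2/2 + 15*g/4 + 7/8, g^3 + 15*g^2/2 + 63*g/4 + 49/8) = g^2 + 4*g + 7/4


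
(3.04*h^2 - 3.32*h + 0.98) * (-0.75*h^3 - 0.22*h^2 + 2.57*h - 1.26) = -2.28*h^5 + 1.8212*h^4 + 7.8082*h^3 - 12.5784*h^2 + 6.7018*h - 1.2348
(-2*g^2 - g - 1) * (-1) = 2*g^2 + g + 1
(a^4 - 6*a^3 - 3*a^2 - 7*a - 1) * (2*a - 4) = 2*a^5 - 16*a^4 + 18*a^3 - 2*a^2 + 26*a + 4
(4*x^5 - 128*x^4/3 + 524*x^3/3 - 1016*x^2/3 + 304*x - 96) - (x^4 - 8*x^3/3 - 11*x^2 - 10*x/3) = 4*x^5 - 131*x^4/3 + 532*x^3/3 - 983*x^2/3 + 922*x/3 - 96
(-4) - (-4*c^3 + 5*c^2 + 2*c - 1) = 4*c^3 - 5*c^2 - 2*c - 3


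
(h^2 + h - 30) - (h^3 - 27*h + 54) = -h^3 + h^2 + 28*h - 84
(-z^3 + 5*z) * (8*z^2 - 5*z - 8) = -8*z^5 + 5*z^4 + 48*z^3 - 25*z^2 - 40*z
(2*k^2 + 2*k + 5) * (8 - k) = -2*k^3 + 14*k^2 + 11*k + 40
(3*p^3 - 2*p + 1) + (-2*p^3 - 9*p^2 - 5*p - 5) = p^3 - 9*p^2 - 7*p - 4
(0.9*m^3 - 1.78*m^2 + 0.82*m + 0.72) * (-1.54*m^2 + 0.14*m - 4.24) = -1.386*m^5 + 2.8672*m^4 - 5.328*m^3 + 6.5532*m^2 - 3.376*m - 3.0528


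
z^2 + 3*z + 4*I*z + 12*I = (z + 3)*(z + 4*I)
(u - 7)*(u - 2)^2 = u^3 - 11*u^2 + 32*u - 28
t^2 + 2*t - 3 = (t - 1)*(t + 3)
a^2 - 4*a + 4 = (a - 2)^2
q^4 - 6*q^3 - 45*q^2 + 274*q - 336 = (q - 8)*(q - 3)*(q - 2)*(q + 7)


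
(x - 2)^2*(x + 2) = x^3 - 2*x^2 - 4*x + 8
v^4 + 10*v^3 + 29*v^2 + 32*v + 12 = (v + 1)^2*(v + 2)*(v + 6)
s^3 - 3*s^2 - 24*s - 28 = (s - 7)*(s + 2)^2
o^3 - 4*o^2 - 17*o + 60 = (o - 5)*(o - 3)*(o + 4)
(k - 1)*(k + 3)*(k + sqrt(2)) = k^3 + sqrt(2)*k^2 + 2*k^2 - 3*k + 2*sqrt(2)*k - 3*sqrt(2)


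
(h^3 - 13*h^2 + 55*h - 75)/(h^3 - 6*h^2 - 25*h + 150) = (h^2 - 8*h + 15)/(h^2 - h - 30)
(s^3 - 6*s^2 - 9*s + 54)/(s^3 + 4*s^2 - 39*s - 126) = (s - 3)/(s + 7)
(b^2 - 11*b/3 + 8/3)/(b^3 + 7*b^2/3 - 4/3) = (3*b^2 - 11*b + 8)/(3*b^3 + 7*b^2 - 4)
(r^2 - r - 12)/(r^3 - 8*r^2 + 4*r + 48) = (r + 3)/(r^2 - 4*r - 12)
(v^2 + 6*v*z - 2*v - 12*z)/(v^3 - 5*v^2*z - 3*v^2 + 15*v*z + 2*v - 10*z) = (-v - 6*z)/(-v^2 + 5*v*z + v - 5*z)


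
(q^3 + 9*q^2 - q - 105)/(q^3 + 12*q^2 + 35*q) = (q - 3)/q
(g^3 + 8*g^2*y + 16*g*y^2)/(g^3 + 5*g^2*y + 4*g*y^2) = (g + 4*y)/(g + y)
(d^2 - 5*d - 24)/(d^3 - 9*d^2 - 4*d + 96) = 1/(d - 4)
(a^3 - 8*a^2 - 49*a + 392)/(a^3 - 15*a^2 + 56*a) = (a + 7)/a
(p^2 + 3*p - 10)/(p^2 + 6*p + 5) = (p - 2)/(p + 1)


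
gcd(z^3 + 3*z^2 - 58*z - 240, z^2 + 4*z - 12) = z + 6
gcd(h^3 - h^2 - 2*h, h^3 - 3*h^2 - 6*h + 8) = 1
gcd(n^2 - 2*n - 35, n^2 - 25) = n + 5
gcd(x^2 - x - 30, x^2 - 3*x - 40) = x + 5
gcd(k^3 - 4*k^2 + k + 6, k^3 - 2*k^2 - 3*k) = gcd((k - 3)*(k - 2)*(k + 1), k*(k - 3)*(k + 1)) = k^2 - 2*k - 3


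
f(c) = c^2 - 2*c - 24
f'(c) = 2*c - 2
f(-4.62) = 6.58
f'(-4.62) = -11.24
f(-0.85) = -21.58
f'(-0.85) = -3.70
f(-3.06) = -8.52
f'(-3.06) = -8.12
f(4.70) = -11.31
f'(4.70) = 7.40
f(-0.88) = -21.47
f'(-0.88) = -3.76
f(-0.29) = -23.34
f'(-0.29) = -2.58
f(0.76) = -24.94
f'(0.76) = -0.48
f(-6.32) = 28.58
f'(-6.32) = -14.64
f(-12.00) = 144.00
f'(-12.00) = -26.00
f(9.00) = 39.00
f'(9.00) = 16.00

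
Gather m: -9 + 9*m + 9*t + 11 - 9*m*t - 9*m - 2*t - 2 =-9*m*t + 7*t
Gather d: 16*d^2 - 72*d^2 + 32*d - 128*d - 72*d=-56*d^2 - 168*d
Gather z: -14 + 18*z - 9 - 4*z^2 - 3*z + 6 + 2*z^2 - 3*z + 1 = -2*z^2 + 12*z - 16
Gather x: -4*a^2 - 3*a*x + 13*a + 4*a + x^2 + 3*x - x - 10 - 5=-4*a^2 + 17*a + x^2 + x*(2 - 3*a) - 15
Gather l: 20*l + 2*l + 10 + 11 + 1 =22*l + 22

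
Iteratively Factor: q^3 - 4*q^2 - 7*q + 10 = (q - 1)*(q^2 - 3*q - 10) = (q - 5)*(q - 1)*(q + 2)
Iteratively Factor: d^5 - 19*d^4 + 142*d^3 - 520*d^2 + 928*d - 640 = (d - 5)*(d^4 - 14*d^3 + 72*d^2 - 160*d + 128) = (d - 5)*(d - 4)*(d^3 - 10*d^2 + 32*d - 32) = (d - 5)*(d - 4)*(d - 2)*(d^2 - 8*d + 16) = (d - 5)*(d - 4)^2*(d - 2)*(d - 4)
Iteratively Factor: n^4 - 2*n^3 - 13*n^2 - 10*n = (n)*(n^3 - 2*n^2 - 13*n - 10) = n*(n + 1)*(n^2 - 3*n - 10) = n*(n + 1)*(n + 2)*(n - 5)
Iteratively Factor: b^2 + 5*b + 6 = (b + 2)*(b + 3)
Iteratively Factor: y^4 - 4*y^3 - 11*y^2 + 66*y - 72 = (y - 3)*(y^3 - y^2 - 14*y + 24) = (y - 3)*(y + 4)*(y^2 - 5*y + 6) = (y - 3)^2*(y + 4)*(y - 2)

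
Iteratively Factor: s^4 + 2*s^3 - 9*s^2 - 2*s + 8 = (s + 4)*(s^3 - 2*s^2 - s + 2) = (s - 1)*(s + 4)*(s^2 - s - 2) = (s - 2)*(s - 1)*(s + 4)*(s + 1)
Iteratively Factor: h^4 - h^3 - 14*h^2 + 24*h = (h - 3)*(h^3 + 2*h^2 - 8*h) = (h - 3)*(h + 4)*(h^2 - 2*h) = h*(h - 3)*(h + 4)*(h - 2)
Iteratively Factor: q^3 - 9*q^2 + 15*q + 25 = (q - 5)*(q^2 - 4*q - 5) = (q - 5)*(q + 1)*(q - 5)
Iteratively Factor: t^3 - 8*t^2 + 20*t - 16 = (t - 2)*(t^2 - 6*t + 8) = (t - 2)^2*(t - 4)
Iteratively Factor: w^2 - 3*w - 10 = (w + 2)*(w - 5)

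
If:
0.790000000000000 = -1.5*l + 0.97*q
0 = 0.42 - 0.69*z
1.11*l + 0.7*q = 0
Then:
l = -0.26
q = 0.41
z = 0.61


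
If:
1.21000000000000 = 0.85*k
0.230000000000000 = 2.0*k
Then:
No Solution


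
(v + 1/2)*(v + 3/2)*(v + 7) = v^3 + 9*v^2 + 59*v/4 + 21/4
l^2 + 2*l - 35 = (l - 5)*(l + 7)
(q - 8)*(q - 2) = q^2 - 10*q + 16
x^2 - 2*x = x*(x - 2)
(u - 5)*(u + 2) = u^2 - 3*u - 10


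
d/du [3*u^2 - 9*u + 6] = 6*u - 9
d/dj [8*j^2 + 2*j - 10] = 16*j + 2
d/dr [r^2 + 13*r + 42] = 2*r + 13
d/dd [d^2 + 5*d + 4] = 2*d + 5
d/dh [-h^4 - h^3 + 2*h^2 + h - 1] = -4*h^3 - 3*h^2 + 4*h + 1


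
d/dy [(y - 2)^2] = 2*y - 4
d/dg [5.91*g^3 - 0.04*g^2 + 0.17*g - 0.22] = 17.73*g^2 - 0.08*g + 0.17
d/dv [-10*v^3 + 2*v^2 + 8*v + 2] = -30*v^2 + 4*v + 8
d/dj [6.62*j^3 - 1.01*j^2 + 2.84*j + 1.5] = 19.86*j^2 - 2.02*j + 2.84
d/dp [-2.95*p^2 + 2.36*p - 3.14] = 2.36 - 5.9*p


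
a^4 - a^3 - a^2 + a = a*(a - 1)^2*(a + 1)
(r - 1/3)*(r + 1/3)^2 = r^3 + r^2/3 - r/9 - 1/27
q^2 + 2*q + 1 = (q + 1)^2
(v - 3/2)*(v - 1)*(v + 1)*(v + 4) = v^4 + 5*v^3/2 - 7*v^2 - 5*v/2 + 6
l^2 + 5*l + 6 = (l + 2)*(l + 3)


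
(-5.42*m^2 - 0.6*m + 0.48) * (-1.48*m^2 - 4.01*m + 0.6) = 8.0216*m^4 + 22.6222*m^3 - 1.5564*m^2 - 2.2848*m + 0.288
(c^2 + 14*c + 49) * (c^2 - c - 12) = c^4 + 13*c^3 + 23*c^2 - 217*c - 588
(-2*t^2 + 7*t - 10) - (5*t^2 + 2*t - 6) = -7*t^2 + 5*t - 4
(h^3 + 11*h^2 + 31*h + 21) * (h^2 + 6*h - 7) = h^5 + 17*h^4 + 90*h^3 + 130*h^2 - 91*h - 147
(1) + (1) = 2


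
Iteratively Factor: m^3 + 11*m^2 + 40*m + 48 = (m + 4)*(m^2 + 7*m + 12) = (m + 3)*(m + 4)*(m + 4)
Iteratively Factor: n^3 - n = (n - 1)*(n^2 + n) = n*(n - 1)*(n + 1)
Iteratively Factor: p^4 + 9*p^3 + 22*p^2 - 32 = (p - 1)*(p^3 + 10*p^2 + 32*p + 32) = (p - 1)*(p + 4)*(p^2 + 6*p + 8) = (p - 1)*(p + 2)*(p + 4)*(p + 4)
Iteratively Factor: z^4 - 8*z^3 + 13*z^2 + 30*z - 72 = (z + 2)*(z^3 - 10*z^2 + 33*z - 36) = (z - 4)*(z + 2)*(z^2 - 6*z + 9) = (z - 4)*(z - 3)*(z + 2)*(z - 3)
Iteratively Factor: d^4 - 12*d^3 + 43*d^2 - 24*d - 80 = (d - 4)*(d^3 - 8*d^2 + 11*d + 20) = (d - 4)^2*(d^2 - 4*d - 5) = (d - 4)^2*(d + 1)*(d - 5)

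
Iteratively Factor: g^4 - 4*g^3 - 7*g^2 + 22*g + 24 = (g - 4)*(g^3 - 7*g - 6) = (g - 4)*(g + 1)*(g^2 - g - 6) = (g - 4)*(g - 3)*(g + 1)*(g + 2)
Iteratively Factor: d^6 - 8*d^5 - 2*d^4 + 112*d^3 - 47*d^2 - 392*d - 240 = (d + 3)*(d^5 - 11*d^4 + 31*d^3 + 19*d^2 - 104*d - 80) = (d - 4)*(d + 3)*(d^4 - 7*d^3 + 3*d^2 + 31*d + 20) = (d - 4)*(d + 1)*(d + 3)*(d^3 - 8*d^2 + 11*d + 20) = (d - 4)*(d + 1)^2*(d + 3)*(d^2 - 9*d + 20) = (d - 5)*(d - 4)*(d + 1)^2*(d + 3)*(d - 4)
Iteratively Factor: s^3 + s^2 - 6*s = (s - 2)*(s^2 + 3*s) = s*(s - 2)*(s + 3)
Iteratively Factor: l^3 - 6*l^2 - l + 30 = (l + 2)*(l^2 - 8*l + 15) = (l - 5)*(l + 2)*(l - 3)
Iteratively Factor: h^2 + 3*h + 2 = (h + 1)*(h + 2)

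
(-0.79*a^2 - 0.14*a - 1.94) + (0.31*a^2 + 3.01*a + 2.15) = -0.48*a^2 + 2.87*a + 0.21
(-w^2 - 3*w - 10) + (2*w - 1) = -w^2 - w - 11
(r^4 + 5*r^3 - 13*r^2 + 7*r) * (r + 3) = r^5 + 8*r^4 + 2*r^3 - 32*r^2 + 21*r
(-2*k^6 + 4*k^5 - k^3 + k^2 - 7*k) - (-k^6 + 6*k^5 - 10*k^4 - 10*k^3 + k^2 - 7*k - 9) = -k^6 - 2*k^5 + 10*k^4 + 9*k^3 + 9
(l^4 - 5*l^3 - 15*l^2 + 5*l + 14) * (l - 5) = l^5 - 10*l^4 + 10*l^3 + 80*l^2 - 11*l - 70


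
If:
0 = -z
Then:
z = 0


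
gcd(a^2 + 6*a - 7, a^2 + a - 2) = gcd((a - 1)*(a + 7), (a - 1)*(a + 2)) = a - 1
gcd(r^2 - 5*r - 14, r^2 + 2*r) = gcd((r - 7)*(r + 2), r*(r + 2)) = r + 2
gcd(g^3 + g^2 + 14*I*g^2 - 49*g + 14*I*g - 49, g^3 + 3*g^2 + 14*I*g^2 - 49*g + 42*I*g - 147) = g^2 + 14*I*g - 49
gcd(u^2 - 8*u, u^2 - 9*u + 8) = u - 8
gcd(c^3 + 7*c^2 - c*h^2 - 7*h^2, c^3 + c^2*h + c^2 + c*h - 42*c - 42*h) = c^2 + c*h + 7*c + 7*h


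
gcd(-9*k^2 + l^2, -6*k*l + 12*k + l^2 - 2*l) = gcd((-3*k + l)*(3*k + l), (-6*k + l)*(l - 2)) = 1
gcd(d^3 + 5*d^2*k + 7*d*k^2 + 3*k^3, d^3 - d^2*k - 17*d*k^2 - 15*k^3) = d^2 + 4*d*k + 3*k^2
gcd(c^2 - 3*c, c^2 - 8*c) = c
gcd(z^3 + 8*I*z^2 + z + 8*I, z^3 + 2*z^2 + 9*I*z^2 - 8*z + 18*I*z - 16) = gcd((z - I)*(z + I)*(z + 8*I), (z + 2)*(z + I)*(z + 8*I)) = z^2 + 9*I*z - 8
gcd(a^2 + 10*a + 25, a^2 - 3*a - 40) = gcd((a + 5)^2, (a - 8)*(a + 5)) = a + 5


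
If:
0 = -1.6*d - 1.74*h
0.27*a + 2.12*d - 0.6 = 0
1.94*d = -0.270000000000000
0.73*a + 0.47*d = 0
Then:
No Solution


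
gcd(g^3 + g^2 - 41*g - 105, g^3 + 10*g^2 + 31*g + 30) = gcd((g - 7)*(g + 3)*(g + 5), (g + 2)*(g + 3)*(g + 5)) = g^2 + 8*g + 15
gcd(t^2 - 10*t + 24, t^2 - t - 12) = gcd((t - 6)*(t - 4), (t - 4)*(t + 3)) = t - 4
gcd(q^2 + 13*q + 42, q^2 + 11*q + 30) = q + 6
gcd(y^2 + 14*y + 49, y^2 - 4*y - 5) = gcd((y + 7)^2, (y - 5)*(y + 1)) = 1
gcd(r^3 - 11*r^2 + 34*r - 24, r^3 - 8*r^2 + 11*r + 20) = r - 4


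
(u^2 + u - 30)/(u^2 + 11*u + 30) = (u - 5)/(u + 5)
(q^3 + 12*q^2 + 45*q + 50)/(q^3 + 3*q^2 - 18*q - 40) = (q + 5)/(q - 4)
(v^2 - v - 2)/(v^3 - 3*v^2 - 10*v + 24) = (v + 1)/(v^2 - v - 12)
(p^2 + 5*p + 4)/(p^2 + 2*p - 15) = (p^2 + 5*p + 4)/(p^2 + 2*p - 15)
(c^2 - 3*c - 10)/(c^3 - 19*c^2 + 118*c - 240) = (c + 2)/(c^2 - 14*c + 48)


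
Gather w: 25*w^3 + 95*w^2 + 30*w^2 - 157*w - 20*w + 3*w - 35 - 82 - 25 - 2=25*w^3 + 125*w^2 - 174*w - 144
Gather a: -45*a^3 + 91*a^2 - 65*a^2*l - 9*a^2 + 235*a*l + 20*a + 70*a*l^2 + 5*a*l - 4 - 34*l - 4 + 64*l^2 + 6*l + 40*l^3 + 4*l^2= -45*a^3 + a^2*(82 - 65*l) + a*(70*l^2 + 240*l + 20) + 40*l^3 + 68*l^2 - 28*l - 8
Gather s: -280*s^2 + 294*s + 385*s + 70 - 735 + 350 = -280*s^2 + 679*s - 315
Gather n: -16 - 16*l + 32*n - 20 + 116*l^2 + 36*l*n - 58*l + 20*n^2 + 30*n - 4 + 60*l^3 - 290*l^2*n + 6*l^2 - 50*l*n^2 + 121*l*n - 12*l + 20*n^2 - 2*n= 60*l^3 + 122*l^2 - 86*l + n^2*(40 - 50*l) + n*(-290*l^2 + 157*l + 60) - 40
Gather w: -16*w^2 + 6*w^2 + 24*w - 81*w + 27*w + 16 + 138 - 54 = -10*w^2 - 30*w + 100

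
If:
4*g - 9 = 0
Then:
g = 9/4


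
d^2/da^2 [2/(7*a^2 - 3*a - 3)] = 4*(49*a^2 - 21*a - (14*a - 3)^2 - 21)/(-7*a^2 + 3*a + 3)^3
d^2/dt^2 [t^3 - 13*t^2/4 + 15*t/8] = 6*t - 13/2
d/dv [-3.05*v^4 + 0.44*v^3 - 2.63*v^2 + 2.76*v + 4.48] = -12.2*v^3 + 1.32*v^2 - 5.26*v + 2.76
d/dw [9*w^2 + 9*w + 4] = 18*w + 9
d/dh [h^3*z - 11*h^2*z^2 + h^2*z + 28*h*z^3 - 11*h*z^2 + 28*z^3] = z*(3*h^2 - 22*h*z + 2*h + 28*z^2 - 11*z)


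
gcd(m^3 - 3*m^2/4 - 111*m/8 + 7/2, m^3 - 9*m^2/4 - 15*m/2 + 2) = m^2 - 17*m/4 + 1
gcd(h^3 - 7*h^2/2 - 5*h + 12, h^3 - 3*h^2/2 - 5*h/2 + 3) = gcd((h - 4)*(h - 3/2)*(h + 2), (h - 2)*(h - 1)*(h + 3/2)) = 1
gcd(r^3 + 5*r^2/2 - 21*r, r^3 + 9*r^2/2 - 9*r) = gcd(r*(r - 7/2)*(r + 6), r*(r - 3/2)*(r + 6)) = r^2 + 6*r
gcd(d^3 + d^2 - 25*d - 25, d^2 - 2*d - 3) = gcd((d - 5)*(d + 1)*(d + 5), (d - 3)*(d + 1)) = d + 1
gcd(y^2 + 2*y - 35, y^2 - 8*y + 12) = 1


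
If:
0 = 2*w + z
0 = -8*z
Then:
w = 0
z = 0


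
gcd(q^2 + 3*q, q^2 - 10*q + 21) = 1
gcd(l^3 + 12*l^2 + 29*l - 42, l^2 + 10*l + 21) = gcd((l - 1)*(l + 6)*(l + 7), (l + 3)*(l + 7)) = l + 7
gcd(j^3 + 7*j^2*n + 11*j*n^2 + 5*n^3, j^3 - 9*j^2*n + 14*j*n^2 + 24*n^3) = j + n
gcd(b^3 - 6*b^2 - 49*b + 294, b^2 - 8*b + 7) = b - 7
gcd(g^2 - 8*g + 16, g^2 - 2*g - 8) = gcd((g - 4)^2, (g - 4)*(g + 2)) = g - 4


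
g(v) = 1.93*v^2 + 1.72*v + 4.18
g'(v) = 3.86*v + 1.72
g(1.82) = 13.70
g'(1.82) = 8.75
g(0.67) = 6.20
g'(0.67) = 4.31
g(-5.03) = 44.36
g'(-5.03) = -17.70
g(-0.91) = 4.21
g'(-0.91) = -1.79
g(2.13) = 16.60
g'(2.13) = 9.94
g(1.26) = 9.41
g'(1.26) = 6.58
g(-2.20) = 9.74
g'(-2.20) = -6.77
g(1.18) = 8.90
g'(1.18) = 6.27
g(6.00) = 83.98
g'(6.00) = 24.88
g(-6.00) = 63.34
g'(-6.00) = -21.44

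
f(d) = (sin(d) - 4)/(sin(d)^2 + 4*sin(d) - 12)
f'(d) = (-2*sin(d)*cos(d) - 4*cos(d))*(sin(d) - 4)/(sin(d)^2 + 4*sin(d) - 12)^2 + cos(d)/(sin(d)^2 + 4*sin(d) - 12) = (8*sin(d) + cos(d)^2 + 3)*cos(d)/(sin(d)^2 + 4*sin(d) - 12)^2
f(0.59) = 0.36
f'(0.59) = 0.08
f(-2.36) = 0.33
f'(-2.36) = 0.01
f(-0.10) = 0.33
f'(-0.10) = 0.02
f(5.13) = 0.33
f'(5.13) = -0.01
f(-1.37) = 0.33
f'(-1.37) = -0.00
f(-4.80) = 0.43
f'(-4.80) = 0.02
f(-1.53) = 0.33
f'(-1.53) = -0.00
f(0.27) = 0.34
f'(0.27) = 0.05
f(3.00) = 0.34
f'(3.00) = -0.04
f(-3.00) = 0.33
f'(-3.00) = -0.02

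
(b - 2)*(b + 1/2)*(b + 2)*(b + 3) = b^4 + 7*b^3/2 - 5*b^2/2 - 14*b - 6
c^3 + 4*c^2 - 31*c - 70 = (c - 5)*(c + 2)*(c + 7)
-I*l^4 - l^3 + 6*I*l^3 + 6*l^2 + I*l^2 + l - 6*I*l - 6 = (l - 6)*(l + 1)*(l - I)*(-I*l + I)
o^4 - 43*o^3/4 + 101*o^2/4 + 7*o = o*(o - 7)*(o - 4)*(o + 1/4)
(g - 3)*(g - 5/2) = g^2 - 11*g/2 + 15/2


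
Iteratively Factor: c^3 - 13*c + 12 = (c + 4)*(c^2 - 4*c + 3) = (c - 3)*(c + 4)*(c - 1)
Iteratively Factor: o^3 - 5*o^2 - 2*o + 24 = (o - 3)*(o^2 - 2*o - 8) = (o - 4)*(o - 3)*(o + 2)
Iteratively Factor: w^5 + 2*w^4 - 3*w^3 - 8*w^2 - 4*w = (w - 2)*(w^4 + 4*w^3 + 5*w^2 + 2*w) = (w - 2)*(w + 1)*(w^3 + 3*w^2 + 2*w) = w*(w - 2)*(w + 1)*(w^2 + 3*w + 2) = w*(w - 2)*(w + 1)^2*(w + 2)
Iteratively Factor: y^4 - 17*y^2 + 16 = (y - 1)*(y^3 + y^2 - 16*y - 16) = (y - 1)*(y + 1)*(y^2 - 16) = (y - 1)*(y + 1)*(y + 4)*(y - 4)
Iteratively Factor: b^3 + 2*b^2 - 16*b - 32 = (b - 4)*(b^2 + 6*b + 8) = (b - 4)*(b + 4)*(b + 2)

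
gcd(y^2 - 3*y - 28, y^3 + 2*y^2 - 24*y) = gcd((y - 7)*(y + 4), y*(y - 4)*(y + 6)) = 1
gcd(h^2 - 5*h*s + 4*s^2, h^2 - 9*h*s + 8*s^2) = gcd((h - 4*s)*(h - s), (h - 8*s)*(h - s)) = -h + s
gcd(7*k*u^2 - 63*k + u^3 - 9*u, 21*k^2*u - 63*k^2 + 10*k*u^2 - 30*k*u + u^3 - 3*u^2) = 7*k*u - 21*k + u^2 - 3*u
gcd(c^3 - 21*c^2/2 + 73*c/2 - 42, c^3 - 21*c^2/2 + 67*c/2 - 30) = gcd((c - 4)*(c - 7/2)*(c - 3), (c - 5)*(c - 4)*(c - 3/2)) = c - 4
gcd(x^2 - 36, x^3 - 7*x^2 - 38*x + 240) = x + 6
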